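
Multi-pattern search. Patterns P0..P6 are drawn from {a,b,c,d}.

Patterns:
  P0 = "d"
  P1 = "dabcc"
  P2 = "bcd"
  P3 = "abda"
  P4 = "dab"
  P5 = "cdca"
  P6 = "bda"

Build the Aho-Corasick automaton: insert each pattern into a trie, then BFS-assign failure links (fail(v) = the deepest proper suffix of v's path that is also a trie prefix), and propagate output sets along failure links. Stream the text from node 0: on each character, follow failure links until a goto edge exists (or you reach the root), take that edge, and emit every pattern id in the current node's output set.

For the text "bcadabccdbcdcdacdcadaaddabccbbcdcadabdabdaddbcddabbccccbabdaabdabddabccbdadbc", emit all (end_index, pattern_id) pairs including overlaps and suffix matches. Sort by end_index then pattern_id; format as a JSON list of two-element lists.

Build:
Trie nodes:
  0='ε' goto a→9 b→6 c→13 d→1
  1='d' goto a→2  [P0 ends]
  2='da' goto b→3
  3='dab' goto c→4  [P4 ends]
  4='dabc' goto c→5
  5='dabcc' goto ·  [P1 ends]
  6='b' goto c→7 d→17
  7='bc' goto d→8
  8='bcd' goto ·  [P2 ends]
  9='a' goto b→10
  10='ab' goto d→11
  11='abd' goto a→12
  12='abda' goto ·  [P3 ends]
  13='c' goto d→14
  14='cd' goto c→15
  15='cdc' goto a→16
  16='cdca' goto ·  [P5 ends]
  17='bd' goto a→18
  18='bda' goto ·  [P6 ends]

Failure links (BFS by depth):
  n1('d'): parent n0 fail=0; on 'd' 0 → fail=0;  out {0}∪∅={0}
  n6('b'): parent n0 fail=0; on 'b' 0 → fail=0;  out ∅∪∅=∅
  n9('a'): parent n0 fail=0; on 'a' 0 → fail=0;  out ∅∪∅=∅
  n13('c'): parent n0 fail=0; on 'c' 0 → fail=0;  out ∅∪∅=∅
  n2('da'): parent n1 fail=0; on 'a' 0 → fail=9;  out ∅∪∅=∅
  n7('bc'): parent n6 fail=0; on 'c' 0 → fail=13;  out ∅∪∅=∅
  n10('ab'): parent n9 fail=0; on 'b' 0 → fail=6;  out ∅∪∅=∅
  n14('cd'): parent n13 fail=0; on 'd' 0 → fail=1;  out ∅∪{0}={0}
  n17('bd'): parent n6 fail=0; on 'd' 0 → fail=1;  out ∅∪{0}={0}
  n3('dab'): parent n2 fail=9; on 'b' 9 → fail=10;  out {4}∪∅={4}
  n8('bcd'): parent n7 fail=13; on 'd' 13 → fail=14;  out {2}∪{0}={0,2}
  n11('abd'): parent n10 fail=6; on 'd' 6 → fail=17;  out ∅∪{0}={0}
  n15('cdc'): parent n14 fail=1; on 'c' 1→0 → fail=13;  out ∅∪∅=∅
  n18('bda'): parent n17 fail=1; on 'a' 1 → fail=2;  out {6}∪∅={6}
  n4('dabc'): parent n3 fail=10; on 'c' 10→6 → fail=7;  out ∅∪∅=∅
  n12('abda'): parent n11 fail=17; on 'a' 17 → fail=18;  out {3}∪{6}={3,6}
  n16('cdca'): parent n15 fail=13; on 'a' 13→0 → fail=9;  out {5}∪∅={5}
  n5('dabcc'): parent n4 fail=7; on 'c' 7→13→0 → fail=13;  out {1}∪∅={1}

Scan:
pos 0 'b': at 6
pos 1 'c': at 7
pos 2 'a': at 9 (via fail)
pos 3 'd': at 1 (via fail)  emit P0@[3:3]
pos 4 'a': at 2
pos 5 'b': at 3  emit P4@[3:5]
pos 6 'c': at 4
pos 7 'c': at 5  emit P1@[3:7]
pos 8 'd': at 14 (via fail)  emit P0@[8:8]
pos 9 'b': at 6 (via fail)
pos 10 'c': at 7
pos 11 'd': at 8  emit P0@[11:11],P2@[9:11]
pos 12 'c': at 15 (via fail)
pos 13 'd': at 14 (via fail)  emit P0@[13:13]
pos 14 'a': at 2 (via fail)
pos 15 'c': at 13 (via fail)
pos 16 'd': at 14  emit P0@[16:16]
pos 17 'c': at 15
pos 18 'a': at 16  emit P5@[15:18]
pos 19 'd': at 1 (via fail)  emit P0@[19:19]
pos 20 'a': at 2
pos 21 'a': at 9 (via fail)
pos 22 'd': at 1 (via fail)  emit P0@[22:22]
pos 23 'd': at 1 (via fail)  emit P0@[23:23]
pos 24 'a': at 2
pos 25 'b': at 3  emit P4@[23:25]
pos 26 'c': at 4
pos 27 'c': at 5  emit P1@[23:27]
pos 28 'b': at 6 (via fail)
pos 29 'b': at 6 (via fail)
pos 30 'c': at 7
pos 31 'd': at 8  emit P0@[31:31],P2@[29:31]
pos 32 'c': at 15 (via fail)
pos 33 'a': at 16  emit P5@[30:33]
pos 34 'd': at 1 (via fail)  emit P0@[34:34]
pos 35 'a': at 2
pos 36 'b': at 3  emit P4@[34:36]
pos 37 'd': at 11 (via fail)  emit P0@[37:37]
pos 38 'a': at 12  emit P3@[35:38],P6@[36:38]
pos 39 'b': at 3 (via fail)  emit P4@[37:39]
pos 40 'd': at 11 (via fail)  emit P0@[40:40]
pos 41 'a': at 12  emit P3@[38:41],P6@[39:41]
pos 42 'd': at 1 (via fail)  emit P0@[42:42]
pos 43 'd': at 1 (via fail)  emit P0@[43:43]
pos 44 'b': at 6 (via fail)
pos 45 'c': at 7
pos 46 'd': at 8  emit P0@[46:46],P2@[44:46]
pos 47 'd': at 1 (via fail)  emit P0@[47:47]
pos 48 'a': at 2
pos 49 'b': at 3  emit P4@[47:49]
pos 50 'b': at 6 (via fail)
pos 51 'c': at 7
pos 52 'c': at 13 (via fail)
pos 53 'c': at 13 (via fail)
pos 54 'c': at 13 (via fail)
pos 55 'b': at 6 (via fail)
pos 56 'a': at 9 (via fail)
pos 57 'b': at 10
pos 58 'd': at 11  emit P0@[58:58]
pos 59 'a': at 12  emit P3@[56:59],P6@[57:59]
pos 60 'a': at 9 (via fail)
pos 61 'b': at 10
pos 62 'd': at 11  emit P0@[62:62]
pos 63 'a': at 12  emit P3@[60:63],P6@[61:63]
pos 64 'b': at 3 (via fail)  emit P4@[62:64]
pos 65 'd': at 11 (via fail)  emit P0@[65:65]
pos 66 'd': at 1 (via fail)  emit P0@[66:66]
pos 67 'a': at 2
pos 68 'b': at 3  emit P4@[66:68]
pos 69 'c': at 4
pos 70 'c': at 5  emit P1@[66:70]
pos 71 'b': at 6 (via fail)
pos 72 'd': at 17  emit P0@[72:72]
pos 73 'a': at 18  emit P6@[71:73]
pos 74 'd': at 1 (via fail)  emit P0@[74:74]
pos 75 'b': at 6 (via fail)
pos 76 'c': at 7

All matches (sorted): [[3,0],[5,4],[7,1],[8,0],[11,0],[11,2],[13,0],[16,0],[18,5],[19,0],[22,0],[23,0],[25,4],[27,1],[31,0],[31,2],[33,5],[34,0],[36,4],[37,0],[38,3],[38,6],[39,4],[40,0],[41,3],[41,6],[42,0],[43,0],[46,0],[46,2],[47,0],[49,4],[58,0],[59,3],[59,6],[62,0],[63,3],[63,6],[64,4],[65,0],[66,0],[68,4],[70,1],[72,0],[73,6],[74,0]]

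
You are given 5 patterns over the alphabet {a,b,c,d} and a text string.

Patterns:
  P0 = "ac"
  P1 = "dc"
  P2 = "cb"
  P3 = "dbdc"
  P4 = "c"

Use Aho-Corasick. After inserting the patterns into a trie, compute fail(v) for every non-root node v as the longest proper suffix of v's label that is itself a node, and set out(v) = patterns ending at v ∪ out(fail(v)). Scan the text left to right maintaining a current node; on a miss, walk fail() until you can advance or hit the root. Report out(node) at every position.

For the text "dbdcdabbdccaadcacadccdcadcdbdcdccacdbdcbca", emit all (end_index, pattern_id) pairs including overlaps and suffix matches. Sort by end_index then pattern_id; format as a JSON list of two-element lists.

Construct AC machine:
Trie (insert patterns):
  n0 'ε': a→1 c→5 d→3
  n1 'a': c→2
  n2 'ac': ·  ←P0
  n3 'd': b→7 c→4
  n4 'dc': ·  ←P1
  n5 'c': b→6  ←P4
  n6 'cb': ·  ←P2
  n7 'db': d→8
  n8 'dbd': c→9
  n9 'dbdc': ·  ←P3

Failure links (BFS by depth):
  fail(1) 'a': from fail(0)=0 chase 'a': 0 ⇒ 0;  out=∅∪out(0)=∅
  fail(3) 'd': from fail(0)=0 chase 'd': 0 ⇒ 0;  out=∅∪out(0)=∅
  fail(5) 'c': from fail(0)=0 chase 'c': 0 ⇒ 0;  out={4}∪out(0)={4}
  fail(2) 'ac': from fail(1)=0 chase 'c': 0 ⇒ 5;  out={0}∪out(5)={0,4}
  fail(4) 'dc': from fail(3)=0 chase 'c': 0 ⇒ 5;  out={1}∪out(5)={1,4}
  fail(6) 'cb': from fail(5)=0 chase 'b': 0 ⇒ 0;  out={2}∪out(0)={2}
  fail(7) 'db': from fail(3)=0 chase 'b': 0 ⇒ 0;  out=∅∪out(0)=∅
  fail(8) 'dbd': from fail(7)=0 chase 'd': 0 ⇒ 3;  out=∅∪out(3)=∅
  fail(9) 'dbdc': from fail(8)=3 chase 'c': 3 ⇒ 4;  out={3}∪out(4)={1,3,4}

Text stream:
i=0 'd': node 0→3
i=1 'b': node 3→7
i=2 'd': node 7→8
i=3 'c': node 8→9  → match P1@[2:3],P3@[0:3],P4@[3:3]
i=4 'd': node 9→3 ·f
i=5 'a': node 3→1 ·f
i=6 'b': node 1→0 ·f
i=7 'b': node 0→0
i=8 'd': node 0→3
i=9 'c': node 3→4  → match P1@[8:9],P4@[9:9]
i=10 'c': node 4→5 ·f  → match P4@[10:10]
i=11 'a': node 5→1 ·f
i=12 'a': node 1→1 ·f
i=13 'd': node 1→3 ·f
i=14 'c': node 3→4  → match P1@[13:14],P4@[14:14]
i=15 'a': node 4→1 ·f
i=16 'c': node 1→2  → match P0@[15:16],P4@[16:16]
i=17 'a': node 2→1 ·f
i=18 'd': node 1→3 ·f
i=19 'c': node 3→4  → match P1@[18:19],P4@[19:19]
i=20 'c': node 4→5 ·f  → match P4@[20:20]
i=21 'd': node 5→3 ·f
i=22 'c': node 3→4  → match P1@[21:22],P4@[22:22]
i=23 'a': node 4→1 ·f
i=24 'd': node 1→3 ·f
i=25 'c': node 3→4  → match P1@[24:25],P4@[25:25]
i=26 'd': node 4→3 ·f
i=27 'b': node 3→7
i=28 'd': node 7→8
i=29 'c': node 8→9  → match P1@[28:29],P3@[26:29],P4@[29:29]
i=30 'd': node 9→3 ·f
i=31 'c': node 3→4  → match P1@[30:31],P4@[31:31]
i=32 'c': node 4→5 ·f  → match P4@[32:32]
i=33 'a': node 5→1 ·f
i=34 'c': node 1→2  → match P0@[33:34],P4@[34:34]
i=35 'd': node 2→3 ·f
i=36 'b': node 3→7
i=37 'd': node 7→8
i=38 'c': node 8→9  → match P1@[37:38],P3@[35:38],P4@[38:38]
i=39 'b': node 9→6 ·f  → match P2@[38:39]
i=40 'c': node 6→5 ·f  → match P4@[40:40]
i=41 'a': node 5→1 ·f

Matches: [[3,1],[3,3],[3,4],[9,1],[9,4],[10,4],[14,1],[14,4],[16,0],[16,4],[19,1],[19,4],[20,4],[22,1],[22,4],[25,1],[25,4],[29,1],[29,3],[29,4],[31,1],[31,4],[32,4],[34,0],[34,4],[38,1],[38,3],[38,4],[39,2],[40,4]]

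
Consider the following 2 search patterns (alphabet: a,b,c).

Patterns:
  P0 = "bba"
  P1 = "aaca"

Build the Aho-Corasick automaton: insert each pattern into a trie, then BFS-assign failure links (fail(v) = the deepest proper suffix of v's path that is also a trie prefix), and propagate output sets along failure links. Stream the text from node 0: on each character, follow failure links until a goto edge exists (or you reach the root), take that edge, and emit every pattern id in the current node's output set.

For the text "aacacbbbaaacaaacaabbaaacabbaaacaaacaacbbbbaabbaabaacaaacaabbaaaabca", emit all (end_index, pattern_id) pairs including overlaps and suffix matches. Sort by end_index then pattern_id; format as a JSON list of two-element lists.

Construct AC machine:
Trie nodes:
  0='ε' goto a→4 b→1
  1='b' goto b→2
  2='bb' goto a→3
  3='bba' goto ·  ←P0
  4='a' goto a→5
  5='aa' goto c→6
  6='aac' goto a→7
  7='aaca' goto ·  ←P1

BFS fail/out derivation:
  n1('b'): parent n0 fail=0; on 'b' 0 → fail=0;  out ∅∪∅=∅
  n4('a'): parent n0 fail=0; on 'a' 0 → fail=0;  out ∅∪∅=∅
  n2('bb'): parent n1 fail=0; on 'b' 0 → fail=1;  out ∅∪∅=∅
  n5('aa'): parent n4 fail=0; on 'a' 0 → fail=4;  out ∅∪∅=∅
  n3('bba'): parent n2 fail=1; on 'a' 1→0 → fail=4;  out {0}∪∅={0}
  n6('aac'): parent n5 fail=4; on 'c' 4→0 → fail=0;  out ∅∪∅=∅
  n7('aaca'): parent n6 fail=0; on 'a' 0 → fail=4;  out {1}∪∅={1}

Scan:
pos 0 'a': at 4
pos 1 'a': at 5
pos 2 'c': at 6
pos 3 'a': at 7  ** P1@[0:3]
pos 4 'c': at 0 (fail-walked)
pos 5 'b': at 1
pos 6 'b': at 2
pos 7 'b': at 2 (fail-walked)
pos 8 'a': at 3  ** P0@[6:8]
pos 9 'a': at 5 (fail-walked)
pos 10 'a': at 5 (fail-walked)
pos 11 'c': at 6
pos 12 'a': at 7  ** P1@[9:12]
pos 13 'a': at 5 (fail-walked)
pos 14 'a': at 5 (fail-walked)
pos 15 'c': at 6
pos 16 'a': at 7  ** P1@[13:16]
pos 17 'a': at 5 (fail-walked)
pos 18 'b': at 1 (fail-walked)
pos 19 'b': at 2
pos 20 'a': at 3  ** P0@[18:20]
pos 21 'a': at 5 (fail-walked)
pos 22 'a': at 5 (fail-walked)
pos 23 'c': at 6
pos 24 'a': at 7  ** P1@[21:24]
pos 25 'b': at 1 (fail-walked)
pos 26 'b': at 2
pos 27 'a': at 3  ** P0@[25:27]
pos 28 'a': at 5 (fail-walked)
pos 29 'a': at 5 (fail-walked)
pos 30 'c': at 6
pos 31 'a': at 7  ** P1@[28:31]
pos 32 'a': at 5 (fail-walked)
pos 33 'a': at 5 (fail-walked)
pos 34 'c': at 6
pos 35 'a': at 7  ** P1@[32:35]
pos 36 'a': at 5 (fail-walked)
pos 37 'c': at 6
pos 38 'b': at 1 (fail-walked)
pos 39 'b': at 2
pos 40 'b': at 2 (fail-walked)
pos 41 'b': at 2 (fail-walked)
pos 42 'a': at 3  ** P0@[40:42]
pos 43 'a': at 5 (fail-walked)
pos 44 'b': at 1 (fail-walked)
pos 45 'b': at 2
pos 46 'a': at 3  ** P0@[44:46]
pos 47 'a': at 5 (fail-walked)
pos 48 'b': at 1 (fail-walked)
pos 49 'a': at 4 (fail-walked)
pos 50 'a': at 5
pos 51 'c': at 6
pos 52 'a': at 7  ** P1@[49:52]
pos 53 'a': at 5 (fail-walked)
pos 54 'a': at 5 (fail-walked)
pos 55 'c': at 6
pos 56 'a': at 7  ** P1@[53:56]
pos 57 'a': at 5 (fail-walked)
pos 58 'b': at 1 (fail-walked)
pos 59 'b': at 2
pos 60 'a': at 3  ** P0@[58:60]
pos 61 'a': at 5 (fail-walked)
pos 62 'a': at 5 (fail-walked)
pos 63 'a': at 5 (fail-walked)
pos 64 'b': at 1 (fail-walked)
pos 65 'c': at 0 (fail-walked)
pos 66 'a': at 4

Result: [[3,1],[8,0],[12,1],[16,1],[20,0],[24,1],[27,0],[31,1],[35,1],[42,0],[46,0],[52,1],[56,1],[60,0]]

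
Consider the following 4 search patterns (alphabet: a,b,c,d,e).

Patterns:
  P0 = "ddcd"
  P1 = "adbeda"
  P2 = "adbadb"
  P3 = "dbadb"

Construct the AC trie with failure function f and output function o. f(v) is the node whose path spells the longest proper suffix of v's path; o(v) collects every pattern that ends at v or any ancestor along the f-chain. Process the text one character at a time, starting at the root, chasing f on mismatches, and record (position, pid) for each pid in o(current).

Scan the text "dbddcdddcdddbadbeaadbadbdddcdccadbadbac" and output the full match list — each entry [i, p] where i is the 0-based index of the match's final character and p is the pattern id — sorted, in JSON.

Build automaton:
Trie (insert patterns):
  n0 'ε': a→5 d→1
  n1 'd': b→14 d→2
  n2 'dd': c→3
  n3 'ddc': d→4
  n4 'ddcd': ·  ←P0
  n5 'a': d→6
  n6 'ad': b→7
  n7 'adb': a→11 e→8
  n8 'adbe': d→9
  n9 'adbed': a→10
  n10 'adbeda': ·  ←P1
  n11 'adba': d→12
  n12 'adbad': b→13
  n13 'adbadb': ·  ←P2
  n14 'db': a→15
  n15 'dba': d→16
  n16 'dbad': b→17
  n17 'dbadb': ·  ←P3

BFS fail/out derivation:
  n1('d'): parent n0 fail=0; on 'd' 0 → fail=0;  out ∅∪∅=∅
  n5('a'): parent n0 fail=0; on 'a' 0 → fail=0;  out ∅∪∅=∅
  n2('dd'): parent n1 fail=0; on 'd' 0 → fail=1;  out ∅∪∅=∅
  n6('ad'): parent n5 fail=0; on 'd' 0 → fail=1;  out ∅∪∅=∅
  n14('db'): parent n1 fail=0; on 'b' 0 → fail=0;  out ∅∪∅=∅
  n3('ddc'): parent n2 fail=1; on 'c' 1→0 → fail=0;  out ∅∪∅=∅
  n7('adb'): parent n6 fail=1; on 'b' 1 → fail=14;  out ∅∪∅=∅
  n15('dba'): parent n14 fail=0; on 'a' 0 → fail=5;  out ∅∪∅=∅
  n4('ddcd'): parent n3 fail=0; on 'd' 0 → fail=1;  out {0}∪∅={0}
  n8('adbe'): parent n7 fail=14; on 'e' 14→0 → fail=0;  out ∅∪∅=∅
  n11('adba'): parent n7 fail=14; on 'a' 14 → fail=15;  out ∅∪∅=∅
  n16('dbad'): parent n15 fail=5; on 'd' 5 → fail=6;  out ∅∪∅=∅
  n9('adbed'): parent n8 fail=0; on 'd' 0 → fail=1;  out ∅∪∅=∅
  n12('adbad'): parent n11 fail=15; on 'd' 15 → fail=16;  out ∅∪∅=∅
  n17('dbadb'): parent n16 fail=6; on 'b' 6 → fail=7;  out {3}∪∅={3}
  n10('adbeda'): parent n9 fail=1; on 'a' 1→0 → fail=5;  out {1}∪∅={1}
  n13('adbadb'): parent n12 fail=16; on 'b' 16 → fail=17;  out {2}∪{3}={2,3}

Run:
pos 0 'd': at 1
pos 1 'b': at 14
pos 2 'd': at 1 ·f
pos 3 'd': at 2
pos 4 'c': at 3
pos 5 'd': at 4  ** P0@[2:5]
pos 6 'd': at 2 ·f
pos 7 'd': at 2 ·f
pos 8 'c': at 3
pos 9 'd': at 4  ** P0@[6:9]
pos 10 'd': at 2 ·f
pos 11 'd': at 2 ·f
pos 12 'b': at 14 ·f
pos 13 'a': at 15
pos 14 'd': at 16
pos 15 'b': at 17  ** P3@[11:15]
pos 16 'e': at 8 ·f
pos 17 'a': at 5 ·f
pos 18 'a': at 5 ·f
pos 19 'd': at 6
pos 20 'b': at 7
pos 21 'a': at 11
pos 22 'd': at 12
pos 23 'b': at 13  ** P2@[18:23],P3@[19:23]
pos 24 'd': at 1 ·f
pos 25 'd': at 2
pos 26 'd': at 2 ·f
pos 27 'c': at 3
pos 28 'd': at 4  ** P0@[25:28]
pos 29 'c': at 0 ·f
pos 30 'c': at 0
pos 31 'a': at 5
pos 32 'd': at 6
pos 33 'b': at 7
pos 34 'a': at 11
pos 35 'd': at 12
pos 36 'b': at 13  ** P2@[31:36],P3@[32:36]
pos 37 'a': at 11 ·f
pos 38 'c': at 0 ·f

Result: [[5,0],[9,0],[15,3],[23,2],[23,3],[28,0],[36,2],[36,3]]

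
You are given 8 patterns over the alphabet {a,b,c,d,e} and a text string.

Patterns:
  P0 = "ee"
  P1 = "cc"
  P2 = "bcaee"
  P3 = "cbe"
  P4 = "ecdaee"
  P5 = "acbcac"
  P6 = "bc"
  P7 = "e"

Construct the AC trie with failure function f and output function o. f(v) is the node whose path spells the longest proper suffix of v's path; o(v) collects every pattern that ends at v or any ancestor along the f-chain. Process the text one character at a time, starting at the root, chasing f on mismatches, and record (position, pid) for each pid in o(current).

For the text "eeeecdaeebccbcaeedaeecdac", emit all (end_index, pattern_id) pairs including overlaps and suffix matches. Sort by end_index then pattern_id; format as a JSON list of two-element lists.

Build automaton:
Trie nodes:
  0='ε' goto a→17 b→5 c→3 e→1
  1='e' goto c→12 e→2  ←P7
  2='ee' goto ·  ←P0
  3='c' goto b→10 c→4
  4='cc' goto ·  ←P1
  5='b' goto c→6
  6='bc' goto a→7  ←P6
  7='bca' goto e→8
  8='bcae' goto e→9
  9='bcaee' goto ·  ←P2
  10='cb' goto e→11
  11='cbe' goto ·  ←P3
  12='ec' goto d→13
  13='ecd' goto a→14
  14='ecda' goto e→15
  15='ecdae' goto e→16
  16='ecdaee' goto ·  ←P4
  17='a' goto c→18
  18='ac' goto b→19
  19='acb' goto c→20
  20='acbc' goto a→21
  21='acbca' goto c→22
  22='acbcac' goto ·  ←P5

Failure links (BFS by depth):
  fail(1) 'e': from fail(0)=0 chase 'e': 0 ⇒ 0;  out={7}∪out(0)={7}
  fail(3) 'c': from fail(0)=0 chase 'c': 0 ⇒ 0;  out=∅∪out(0)=∅
  fail(5) 'b': from fail(0)=0 chase 'b': 0 ⇒ 0;  out=∅∪out(0)=∅
  fail(17) 'a': from fail(0)=0 chase 'a': 0 ⇒ 0;  out=∅∪out(0)=∅
  fail(2) 'ee': from fail(1)=0 chase 'e': 0 ⇒ 1;  out={0}∪out(1)={0,7}
  fail(4) 'cc': from fail(3)=0 chase 'c': 0 ⇒ 3;  out={1}∪out(3)={1}
  fail(6) 'bc': from fail(5)=0 chase 'c': 0 ⇒ 3;  out={6}∪out(3)={6}
  fail(10) 'cb': from fail(3)=0 chase 'b': 0 ⇒ 5;  out=∅∪out(5)=∅
  fail(12) 'ec': from fail(1)=0 chase 'c': 0 ⇒ 3;  out=∅∪out(3)=∅
  fail(18) 'ac': from fail(17)=0 chase 'c': 0 ⇒ 3;  out=∅∪out(3)=∅
  fail(7) 'bca': from fail(6)=3 chase 'a': 3→0 ⇒ 17;  out=∅∪out(17)=∅
  fail(11) 'cbe': from fail(10)=5 chase 'e': 5→0 ⇒ 1;  out={3}∪out(1)={3,7}
  fail(13) 'ecd': from fail(12)=3 chase 'd': 3→0 ⇒ 0;  out=∅∪out(0)=∅
  fail(19) 'acb': from fail(18)=3 chase 'b': 3 ⇒ 10;  out=∅∪out(10)=∅
  fail(8) 'bcae': from fail(7)=17 chase 'e': 17→0 ⇒ 1;  out=∅∪out(1)={7}
  fail(14) 'ecda': from fail(13)=0 chase 'a': 0 ⇒ 17;  out=∅∪out(17)=∅
  fail(20) 'acbc': from fail(19)=10 chase 'c': 10→5 ⇒ 6;  out=∅∪out(6)={6}
  fail(9) 'bcaee': from fail(8)=1 chase 'e': 1 ⇒ 2;  out={2}∪out(2)={0,2,7}
  fail(15) 'ecdae': from fail(14)=17 chase 'e': 17→0 ⇒ 1;  out=∅∪out(1)={7}
  fail(21) 'acbca': from fail(20)=6 chase 'a': 6 ⇒ 7;  out=∅∪out(7)=∅
  fail(16) 'ecdaee': from fail(15)=1 chase 'e': 1 ⇒ 2;  out={4}∪out(2)={0,4,7}
  fail(22) 'acbcac': from fail(21)=7 chase 'c': 7→17 ⇒ 18;  out={5}∪out(18)={5}

Run:
pos 0 'e': at 1  ** P7@[0:0]
pos 1 'e': at 2  ** P0@[0:1],P7@[1:1]
pos 2 'e': at 2 ·f  ** P0@[1:2],P7@[2:2]
pos 3 'e': at 2 ·f  ** P0@[2:3],P7@[3:3]
pos 4 'c': at 12 ·f
pos 5 'd': at 13
pos 6 'a': at 14
pos 7 'e': at 15  ** P7@[7:7]
pos 8 'e': at 16  ** P0@[7:8],P4@[3:8],P7@[8:8]
pos 9 'b': at 5 ·f
pos 10 'c': at 6  ** P6@[9:10]
pos 11 'c': at 4 ·f  ** P1@[10:11]
pos 12 'b': at 10 ·f
pos 13 'c': at 6 ·f  ** P6@[12:13]
pos 14 'a': at 7
pos 15 'e': at 8  ** P7@[15:15]
pos 16 'e': at 9  ** P0@[15:16],P2@[12:16],P7@[16:16]
pos 17 'd': at 0 ·f
pos 18 'a': at 17
pos 19 'e': at 1 ·f  ** P7@[19:19]
pos 20 'e': at 2  ** P0@[19:20],P7@[20:20]
pos 21 'c': at 12 ·f
pos 22 'd': at 13
pos 23 'a': at 14
pos 24 'c': at 18 ·f

Result: [[0,7],[1,0],[1,7],[2,0],[2,7],[3,0],[3,7],[7,7],[8,0],[8,4],[8,7],[10,6],[11,1],[13,6],[15,7],[16,0],[16,2],[16,7],[19,7],[20,0],[20,7]]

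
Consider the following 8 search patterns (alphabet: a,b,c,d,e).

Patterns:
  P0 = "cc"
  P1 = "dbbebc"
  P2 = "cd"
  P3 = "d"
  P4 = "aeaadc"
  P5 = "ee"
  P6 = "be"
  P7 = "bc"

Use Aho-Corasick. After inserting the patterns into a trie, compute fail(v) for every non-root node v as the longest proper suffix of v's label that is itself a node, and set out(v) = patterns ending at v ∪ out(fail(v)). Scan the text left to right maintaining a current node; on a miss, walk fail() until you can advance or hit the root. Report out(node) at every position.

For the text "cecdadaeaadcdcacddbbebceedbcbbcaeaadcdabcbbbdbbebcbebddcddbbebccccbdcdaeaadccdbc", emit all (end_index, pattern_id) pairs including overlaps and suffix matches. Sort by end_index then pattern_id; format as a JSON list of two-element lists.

Construct AC machine:
Trie nodes:
  0='ε' goto a→10 b→18 c→1 d→3 e→16
  1='c' goto c→2 d→9
  2='cc' goto ·  ←P0
  3='d' goto b→4  ←P3
  4='db' goto b→5
  5='dbb' goto e→6
  6='dbbe' goto b→7
  7='dbbeb' goto c→8
  8='dbbebc' goto ·  ←P1
  9='cd' goto ·  ←P2
  10='a' goto e→11
  11='ae' goto a→12
  12='aea' goto a→13
  13='aeaa' goto d→14
  14='aeaad' goto c→15
  15='aeaadc' goto ·  ←P4
  16='e' goto e→17
  17='ee' goto ·  ←P5
  18='b' goto c→20 e→19
  19='be' goto ·  ←P6
  20='bc' goto ·  ←P7

BFS fail/out derivation:
  n1('c'): parent n0 fail=0; on 'c' 0 → fail=0;  out ∅∪∅=∅
  n3('d'): parent n0 fail=0; on 'd' 0 → fail=0;  out {3}∪∅={3}
  n10('a'): parent n0 fail=0; on 'a' 0 → fail=0;  out ∅∪∅=∅
  n16('e'): parent n0 fail=0; on 'e' 0 → fail=0;  out ∅∪∅=∅
  n18('b'): parent n0 fail=0; on 'b' 0 → fail=0;  out ∅∪∅=∅
  n2('cc'): parent n1 fail=0; on 'c' 0 → fail=1;  out {0}∪∅={0}
  n4('db'): parent n3 fail=0; on 'b' 0 → fail=18;  out ∅∪∅=∅
  n9('cd'): parent n1 fail=0; on 'd' 0 → fail=3;  out {2}∪{3}={2,3}
  n11('ae'): parent n10 fail=0; on 'e' 0 → fail=16;  out ∅∪∅=∅
  n17('ee'): parent n16 fail=0; on 'e' 0 → fail=16;  out {5}∪∅={5}
  n19('be'): parent n18 fail=0; on 'e' 0 → fail=16;  out {6}∪∅={6}
  n20('bc'): parent n18 fail=0; on 'c' 0 → fail=1;  out {7}∪∅={7}
  n5('dbb'): parent n4 fail=18; on 'b' 18→0 → fail=18;  out ∅∪∅=∅
  n12('aea'): parent n11 fail=16; on 'a' 16→0 → fail=10;  out ∅∪∅=∅
  n6('dbbe'): parent n5 fail=18; on 'e' 18 → fail=19;  out ∅∪{6}={6}
  n13('aeaa'): parent n12 fail=10; on 'a' 10→0 → fail=10;  out ∅∪∅=∅
  n7('dbbeb'): parent n6 fail=19; on 'b' 19→16→0 → fail=18;  out ∅∪∅=∅
  n14('aeaad'): parent n13 fail=10; on 'd' 10→0 → fail=3;  out ∅∪{3}={3}
  n8('dbbebc'): parent n7 fail=18; on 'c' 18 → fail=20;  out {1}∪{7}={1,7}
  n15('aeaadc'): parent n14 fail=3; on 'c' 3→0 → fail=1;  out {4}∪∅={4}

Text stream:
i=0 'c': node 0→1
i=1 'e': node 1→16 (fail-walked)
i=2 'c': node 16→1 (fail-walked)
i=3 'd': node 1→9  → match P2@[2:3],P3@[3:3]
i=4 'a': node 9→10 (fail-walked)
i=5 'd': node 10→3 (fail-walked)  → match P3@[5:5]
i=6 'a': node 3→10 (fail-walked)
i=7 'e': node 10→11
i=8 'a': node 11→12
i=9 'a': node 12→13
i=10 'd': node 13→14  → match P3@[10:10]
i=11 'c': node 14→15  → match P4@[6:11]
i=12 'd': node 15→9 (fail-walked)  → match P2@[11:12],P3@[12:12]
i=13 'c': node 9→1 (fail-walked)
i=14 'a': node 1→10 (fail-walked)
i=15 'c': node 10→1 (fail-walked)
i=16 'd': node 1→9  → match P2@[15:16],P3@[16:16]
i=17 'd': node 9→3 (fail-walked)  → match P3@[17:17]
i=18 'b': node 3→4
i=19 'b': node 4→5
i=20 'e': node 5→6  → match P6@[19:20]
i=21 'b': node 6→7
i=22 'c': node 7→8  → match P1@[17:22],P7@[21:22]
i=23 'e': node 8→16 (fail-walked)
i=24 'e': node 16→17  → match P5@[23:24]
i=25 'd': node 17→3 (fail-walked)  → match P3@[25:25]
i=26 'b': node 3→4
i=27 'c': node 4→20 (fail-walked)  → match P7@[26:27]
i=28 'b': node 20→18 (fail-walked)
i=29 'b': node 18→18 (fail-walked)
i=30 'c': node 18→20  → match P7@[29:30]
i=31 'a': node 20→10 (fail-walked)
i=32 'e': node 10→11
i=33 'a': node 11→12
i=34 'a': node 12→13
i=35 'd': node 13→14  → match P3@[35:35]
i=36 'c': node 14→15  → match P4@[31:36]
i=37 'd': node 15→9 (fail-walked)  → match P2@[36:37],P3@[37:37]
i=38 'a': node 9→10 (fail-walked)
i=39 'b': node 10→18 (fail-walked)
i=40 'c': node 18→20  → match P7@[39:40]
i=41 'b': node 20→18 (fail-walked)
i=42 'b': node 18→18 (fail-walked)
i=43 'b': node 18→18 (fail-walked)
i=44 'd': node 18→3 (fail-walked)  → match P3@[44:44]
i=45 'b': node 3→4
i=46 'b': node 4→5
i=47 'e': node 5→6  → match P6@[46:47]
i=48 'b': node 6→7
i=49 'c': node 7→8  → match P1@[44:49],P7@[48:49]
i=50 'b': node 8→18 (fail-walked)
i=51 'e': node 18→19  → match P6@[50:51]
i=52 'b': node 19→18 (fail-walked)
i=53 'd': node 18→3 (fail-walked)  → match P3@[53:53]
i=54 'd': node 3→3 (fail-walked)  → match P3@[54:54]
i=55 'c': node 3→1 (fail-walked)
i=56 'd': node 1→9  → match P2@[55:56],P3@[56:56]
i=57 'd': node 9→3 (fail-walked)  → match P3@[57:57]
i=58 'b': node 3→4
i=59 'b': node 4→5
i=60 'e': node 5→6  → match P6@[59:60]
i=61 'b': node 6→7
i=62 'c': node 7→8  → match P1@[57:62],P7@[61:62]
i=63 'c': node 8→2 (fail-walked)  → match P0@[62:63]
i=64 'c': node 2→2 (fail-walked)  → match P0@[63:64]
i=65 'c': node 2→2 (fail-walked)  → match P0@[64:65]
i=66 'b': node 2→18 (fail-walked)
i=67 'd': node 18→3 (fail-walked)  → match P3@[67:67]
i=68 'c': node 3→1 (fail-walked)
i=69 'd': node 1→9  → match P2@[68:69],P3@[69:69]
i=70 'a': node 9→10 (fail-walked)
i=71 'e': node 10→11
i=72 'a': node 11→12
i=73 'a': node 12→13
i=74 'd': node 13→14  → match P3@[74:74]
i=75 'c': node 14→15  → match P4@[70:75]
i=76 'c': node 15→2 (fail-walked)  → match P0@[75:76]
i=77 'd': node 2→9 (fail-walked)  → match P2@[76:77],P3@[77:77]
i=78 'b': node 9→4 (fail-walked)
i=79 'c': node 4→20 (fail-walked)  → match P7@[78:79]

Result: [[3,2],[3,3],[5,3],[10,3],[11,4],[12,2],[12,3],[16,2],[16,3],[17,3],[20,6],[22,1],[22,7],[24,5],[25,3],[27,7],[30,7],[35,3],[36,4],[37,2],[37,3],[40,7],[44,3],[47,6],[49,1],[49,7],[51,6],[53,3],[54,3],[56,2],[56,3],[57,3],[60,6],[62,1],[62,7],[63,0],[64,0],[65,0],[67,3],[69,2],[69,3],[74,3],[75,4],[76,0],[77,2],[77,3],[79,7]]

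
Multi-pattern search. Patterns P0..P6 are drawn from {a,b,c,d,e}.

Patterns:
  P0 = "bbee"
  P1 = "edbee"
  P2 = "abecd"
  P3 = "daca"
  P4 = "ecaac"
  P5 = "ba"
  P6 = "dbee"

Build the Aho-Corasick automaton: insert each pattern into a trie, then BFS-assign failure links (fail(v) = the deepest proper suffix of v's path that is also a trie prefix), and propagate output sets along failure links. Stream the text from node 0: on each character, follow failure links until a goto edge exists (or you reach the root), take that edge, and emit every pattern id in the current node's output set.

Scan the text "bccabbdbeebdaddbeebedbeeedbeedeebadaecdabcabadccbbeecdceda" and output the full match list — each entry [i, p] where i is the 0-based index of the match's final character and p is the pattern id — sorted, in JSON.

Build:
Trie nodes:
  0='ε' goto a→10 b→1 d→15 e→5
  1='b' goto a→23 b→2
  2='bb' goto e→3
  3='bbe' goto e→4
  4='bbee' goto ·  [P0 ends]
  5='e' goto c→19 d→6
  6='ed' goto b→7
  7='edb' goto e→8
  8='edbe' goto e→9
  9='edbee' goto ·  [P1 ends]
  10='a' goto b→11
  11='ab' goto e→12
  12='abe' goto c→13
  13='abec' goto d→14
  14='abecd' goto ·  [P2 ends]
  15='d' goto a→16 b→24
  16='da' goto c→17
  17='dac' goto a→18
  18='daca' goto ·  [P3 ends]
  19='ec' goto a→20
  20='eca' goto a→21
  21='ecaa' goto c→22
  22='ecaac' goto ·  [P4 ends]
  23='ba' goto ·  [P5 ends]
  24='db' goto e→25
  25='dbe' goto e→26
  26='dbee' goto ·  [P6 ends]

Failure links (BFS by depth):
  fail(1) 'b': from fail(0)=0 chase 'b': 0 ⇒ 0;  out=∅∪out(0)=∅
  fail(5) 'e': from fail(0)=0 chase 'e': 0 ⇒ 0;  out=∅∪out(0)=∅
  fail(10) 'a': from fail(0)=0 chase 'a': 0 ⇒ 0;  out=∅∪out(0)=∅
  fail(15) 'd': from fail(0)=0 chase 'd': 0 ⇒ 0;  out=∅∪out(0)=∅
  fail(2) 'bb': from fail(1)=0 chase 'b': 0 ⇒ 1;  out=∅∪out(1)=∅
  fail(6) 'ed': from fail(5)=0 chase 'd': 0 ⇒ 15;  out=∅∪out(15)=∅
  fail(11) 'ab': from fail(10)=0 chase 'b': 0 ⇒ 1;  out=∅∪out(1)=∅
  fail(16) 'da': from fail(15)=0 chase 'a': 0 ⇒ 10;  out=∅∪out(10)=∅
  fail(19) 'ec': from fail(5)=0 chase 'c': 0 ⇒ 0;  out=∅∪out(0)=∅
  fail(23) 'ba': from fail(1)=0 chase 'a': 0 ⇒ 10;  out={5}∪out(10)={5}
  fail(24) 'db': from fail(15)=0 chase 'b': 0 ⇒ 1;  out=∅∪out(1)=∅
  fail(3) 'bbe': from fail(2)=1 chase 'e': 1→0 ⇒ 5;  out=∅∪out(5)=∅
  fail(7) 'edb': from fail(6)=15 chase 'b': 15 ⇒ 24;  out=∅∪out(24)=∅
  fail(12) 'abe': from fail(11)=1 chase 'e': 1→0 ⇒ 5;  out=∅∪out(5)=∅
  fail(17) 'dac': from fail(16)=10 chase 'c': 10→0 ⇒ 0;  out=∅∪out(0)=∅
  fail(20) 'eca': from fail(19)=0 chase 'a': 0 ⇒ 10;  out=∅∪out(10)=∅
  fail(25) 'dbe': from fail(24)=1 chase 'e': 1→0 ⇒ 5;  out=∅∪out(5)=∅
  fail(4) 'bbee': from fail(3)=5 chase 'e': 5→0 ⇒ 5;  out={0}∪out(5)={0}
  fail(8) 'edbe': from fail(7)=24 chase 'e': 24 ⇒ 25;  out=∅∪out(25)=∅
  fail(13) 'abec': from fail(12)=5 chase 'c': 5 ⇒ 19;  out=∅∪out(19)=∅
  fail(18) 'daca': from fail(17)=0 chase 'a': 0 ⇒ 10;  out={3}∪out(10)={3}
  fail(21) 'ecaa': from fail(20)=10 chase 'a': 10→0 ⇒ 10;  out=∅∪out(10)=∅
  fail(26) 'dbee': from fail(25)=5 chase 'e': 5→0 ⇒ 5;  out={6}∪out(5)={6}
  fail(9) 'edbee': from fail(8)=25 chase 'e': 25 ⇒ 26;  out={1}∪out(26)={1,6}
  fail(14) 'abecd': from fail(13)=19 chase 'd': 19→0 ⇒ 15;  out={2}∪out(15)={2}
  fail(22) 'ecaac': from fail(21)=10 chase 'c': 10→0 ⇒ 0;  out={4}∪out(0)={4}

Run:
[0] read 'b'  n0⇒n1
[1] read 'c'  n1⇒n0 (via fail)
[2] read 'c'  n0⇒n0
[3] read 'a'  n0⇒n10
[4] read 'b'  n10⇒n11
[5] read 'b'  n11⇒n2 (via fail)
[6] read 'd'  n2⇒n15 (via fail)
[7] read 'b'  n15⇒n24
[8] read 'e'  n24⇒n25
[9] read 'e'  n25⇒n26  emit P6@[6:9]
[10] read 'b'  n26⇒n1 (via fail)
[11] read 'd'  n1⇒n15 (via fail)
[12] read 'a'  n15⇒n16
[13] read 'd'  n16⇒n15 (via fail)
[14] read 'd'  n15⇒n15 (via fail)
[15] read 'b'  n15⇒n24
[16] read 'e'  n24⇒n25
[17] read 'e'  n25⇒n26  emit P6@[14:17]
[18] read 'b'  n26⇒n1 (via fail)
[19] read 'e'  n1⇒n5 (via fail)
[20] read 'd'  n5⇒n6
[21] read 'b'  n6⇒n7
[22] read 'e'  n7⇒n8
[23] read 'e'  n8⇒n9  emit P1@[19:23],P6@[20:23]
[24] read 'e'  n9⇒n5 (via fail)
[25] read 'd'  n5⇒n6
[26] read 'b'  n6⇒n7
[27] read 'e'  n7⇒n8
[28] read 'e'  n8⇒n9  emit P1@[24:28],P6@[25:28]
[29] read 'd'  n9⇒n6 (via fail)
[30] read 'e'  n6⇒n5 (via fail)
[31] read 'e'  n5⇒n5 (via fail)
[32] read 'b'  n5⇒n1 (via fail)
[33] read 'a'  n1⇒n23  emit P5@[32:33]
[34] read 'd'  n23⇒n15 (via fail)
[35] read 'a'  n15⇒n16
[36] read 'e'  n16⇒n5 (via fail)
[37] read 'c'  n5⇒n19
[38] read 'd'  n19⇒n15 (via fail)
[39] read 'a'  n15⇒n16
[40] read 'b'  n16⇒n11 (via fail)
[41] read 'c'  n11⇒n0 (via fail)
[42] read 'a'  n0⇒n10
[43] read 'b'  n10⇒n11
[44] read 'a'  n11⇒n23 (via fail)  emit P5@[43:44]
[45] read 'd'  n23⇒n15 (via fail)
[46] read 'c'  n15⇒n0 (via fail)
[47] read 'c'  n0⇒n0
[48] read 'b'  n0⇒n1
[49] read 'b'  n1⇒n2
[50] read 'e'  n2⇒n3
[51] read 'e'  n3⇒n4  emit P0@[48:51]
[52] read 'c'  n4⇒n19 (via fail)
[53] read 'd'  n19⇒n15 (via fail)
[54] read 'c'  n15⇒n0 (via fail)
[55] read 'e'  n0⇒n5
[56] read 'd'  n5⇒n6
[57] read 'a'  n6⇒n16 (via fail)

All matches (sorted): [[9,6],[17,6],[23,1],[23,6],[28,1],[28,6],[33,5],[44,5],[51,0]]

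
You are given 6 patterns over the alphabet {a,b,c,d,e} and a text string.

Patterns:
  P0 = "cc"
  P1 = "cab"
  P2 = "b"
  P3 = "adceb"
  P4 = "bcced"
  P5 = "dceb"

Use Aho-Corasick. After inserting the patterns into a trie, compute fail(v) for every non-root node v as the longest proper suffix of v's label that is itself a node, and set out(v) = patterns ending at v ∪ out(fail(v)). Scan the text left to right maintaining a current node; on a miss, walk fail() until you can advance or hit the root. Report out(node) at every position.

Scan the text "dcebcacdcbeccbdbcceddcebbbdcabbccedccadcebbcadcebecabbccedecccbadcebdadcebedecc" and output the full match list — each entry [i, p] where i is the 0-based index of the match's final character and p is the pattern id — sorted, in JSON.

Build:
Trie (insert patterns):
  n0 'ε': a→6 b→5 c→1 d→15
  n1 'c': a→3 c→2
  n2 'cc': ·  ←P0
  n3 'ca': b→4
  n4 'cab': ·  ←P1
  n5 'b': c→11  ←P2
  n6 'a': d→7
  n7 'ad': c→8
  n8 'adc': e→9
  n9 'adce': b→10
  n10 'adceb': ·  ←P3
  n11 'bc': c→12
  n12 'bcc': e→13
  n13 'bcce': d→14
  n14 'bcced': ·  ←P4
  n15 'd': c→16
  n16 'dc': e→17
  n17 'dce': b→18
  n18 'dceb': ·  ←P5

BFS fail/out derivation:
  fail(1) 'c': from fail(0)=0 chase 'c': 0 ⇒ 0;  out=∅∪out(0)=∅
  fail(5) 'b': from fail(0)=0 chase 'b': 0 ⇒ 0;  out={2}∪out(0)={2}
  fail(6) 'a': from fail(0)=0 chase 'a': 0 ⇒ 0;  out=∅∪out(0)=∅
  fail(15) 'd': from fail(0)=0 chase 'd': 0 ⇒ 0;  out=∅∪out(0)=∅
  fail(2) 'cc': from fail(1)=0 chase 'c': 0 ⇒ 1;  out={0}∪out(1)={0}
  fail(3) 'ca': from fail(1)=0 chase 'a': 0 ⇒ 6;  out=∅∪out(6)=∅
  fail(7) 'ad': from fail(6)=0 chase 'd': 0 ⇒ 15;  out=∅∪out(15)=∅
  fail(11) 'bc': from fail(5)=0 chase 'c': 0 ⇒ 1;  out=∅∪out(1)=∅
  fail(16) 'dc': from fail(15)=0 chase 'c': 0 ⇒ 1;  out=∅∪out(1)=∅
  fail(4) 'cab': from fail(3)=6 chase 'b': 6→0 ⇒ 5;  out={1}∪out(5)={1,2}
  fail(8) 'adc': from fail(7)=15 chase 'c': 15 ⇒ 16;  out=∅∪out(16)=∅
  fail(12) 'bcc': from fail(11)=1 chase 'c': 1 ⇒ 2;  out=∅∪out(2)={0}
  fail(17) 'dce': from fail(16)=1 chase 'e': 1→0 ⇒ 0;  out=∅∪out(0)=∅
  fail(9) 'adce': from fail(8)=16 chase 'e': 16 ⇒ 17;  out=∅∪out(17)=∅
  fail(13) 'bcce': from fail(12)=2 chase 'e': 2→1→0 ⇒ 0;  out=∅∪out(0)=∅
  fail(18) 'dceb': from fail(17)=0 chase 'b': 0 ⇒ 5;  out={5}∪out(5)={2,5}
  fail(10) 'adceb': from fail(9)=17 chase 'b': 17 ⇒ 18;  out={3}∪out(18)={2,3,5}
  fail(14) 'bcced': from fail(13)=0 chase 'd': 0 ⇒ 15;  out={4}∪out(15)={4}

Text stream:
i=0 'd': node 0→15
i=1 'c': node 15→16
i=2 'e': node 16→17
i=3 'b': node 17→18  → match P2@[3:3],P5@[0:3]
i=4 'c': node 18→11 (via fail)
i=5 'a': node 11→3 (via fail)
i=6 'c': node 3→1 (via fail)
i=7 'd': node 1→15 (via fail)
i=8 'c': node 15→16
i=9 'b': node 16→5 (via fail)  → match P2@[9:9]
i=10 'e': node 5→0 (via fail)
i=11 'c': node 0→1
i=12 'c': node 1→2  → match P0@[11:12]
i=13 'b': node 2→5 (via fail)  → match P2@[13:13]
i=14 'd': node 5→15 (via fail)
i=15 'b': node 15→5 (via fail)  → match P2@[15:15]
i=16 'c': node 5→11
i=17 'c': node 11→12  → match P0@[16:17]
i=18 'e': node 12→13
i=19 'd': node 13→14  → match P4@[15:19]
i=20 'd': node 14→15 (via fail)
i=21 'c': node 15→16
i=22 'e': node 16→17
i=23 'b': node 17→18  → match P2@[23:23],P5@[20:23]
i=24 'b': node 18→5 (via fail)  → match P2@[24:24]
i=25 'b': node 5→5 (via fail)  → match P2@[25:25]
i=26 'd': node 5→15 (via fail)
i=27 'c': node 15→16
i=28 'a': node 16→3 (via fail)
i=29 'b': node 3→4  → match P1@[27:29],P2@[29:29]
i=30 'b': node 4→5 (via fail)  → match P2@[30:30]
i=31 'c': node 5→11
i=32 'c': node 11→12  → match P0@[31:32]
i=33 'e': node 12→13
i=34 'd': node 13→14  → match P4@[30:34]
i=35 'c': node 14→16 (via fail)
i=36 'c': node 16→2 (via fail)  → match P0@[35:36]
i=37 'a': node 2→3 (via fail)
i=38 'd': node 3→7 (via fail)
i=39 'c': node 7→8
i=40 'e': node 8→9
i=41 'b': node 9→10  → match P2@[41:41],P3@[37:41],P5@[38:41]
i=42 'b': node 10→5 (via fail)  → match P2@[42:42]
i=43 'c': node 5→11
i=44 'a': node 11→3 (via fail)
i=45 'd': node 3→7 (via fail)
i=46 'c': node 7→8
i=47 'e': node 8→9
i=48 'b': node 9→10  → match P2@[48:48],P3@[44:48],P5@[45:48]
i=49 'e': node 10→0 (via fail)
i=50 'c': node 0→1
i=51 'a': node 1→3
i=52 'b': node 3→4  → match P1@[50:52],P2@[52:52]
i=53 'b': node 4→5 (via fail)  → match P2@[53:53]
i=54 'c': node 5→11
i=55 'c': node 11→12  → match P0@[54:55]
i=56 'e': node 12→13
i=57 'd': node 13→14  → match P4@[53:57]
i=58 'e': node 14→0 (via fail)
i=59 'c': node 0→1
i=60 'c': node 1→2  → match P0@[59:60]
i=61 'c': node 2→2 (via fail)  → match P0@[60:61]
i=62 'b': node 2→5 (via fail)  → match P2@[62:62]
i=63 'a': node 5→6 (via fail)
i=64 'd': node 6→7
i=65 'c': node 7→8
i=66 'e': node 8→9
i=67 'b': node 9→10  → match P2@[67:67],P3@[63:67],P5@[64:67]
i=68 'd': node 10→15 (via fail)
i=69 'a': node 15→6 (via fail)
i=70 'd': node 6→7
i=71 'c': node 7→8
i=72 'e': node 8→9
i=73 'b': node 9→10  → match P2@[73:73],P3@[69:73],P5@[70:73]
i=74 'e': node 10→0 (via fail)
i=75 'd': node 0→15
i=76 'e': node 15→0 (via fail)
i=77 'c': node 0→1
i=78 'c': node 1→2  → match P0@[77:78]

Matches: [[3,2],[3,5],[9,2],[12,0],[13,2],[15,2],[17,0],[19,4],[23,2],[23,5],[24,2],[25,2],[29,1],[29,2],[30,2],[32,0],[34,4],[36,0],[41,2],[41,3],[41,5],[42,2],[48,2],[48,3],[48,5],[52,1],[52,2],[53,2],[55,0],[57,4],[60,0],[61,0],[62,2],[67,2],[67,3],[67,5],[73,2],[73,3],[73,5],[78,0]]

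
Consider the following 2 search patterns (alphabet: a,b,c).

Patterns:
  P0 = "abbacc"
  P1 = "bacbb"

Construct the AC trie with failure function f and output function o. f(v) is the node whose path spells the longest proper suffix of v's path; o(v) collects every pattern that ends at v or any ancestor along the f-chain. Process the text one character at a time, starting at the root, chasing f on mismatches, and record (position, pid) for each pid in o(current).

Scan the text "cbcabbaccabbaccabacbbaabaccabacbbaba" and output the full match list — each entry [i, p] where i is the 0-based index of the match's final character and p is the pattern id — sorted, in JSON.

Build:
Trie (insert patterns):
  0='ε' goto a→1 b→7
  1='a' goto b→2
  2='ab' goto b→3
  3='abb' goto a→4
  4='abba' goto c→5
  5='abbac' goto c→6
  6='abbacc' goto ·  ←P0
  7='b' goto a→8
  8='ba' goto c→9
  9='bac' goto b→10
  10='bacb' goto b→11
  11='bacbb' goto ·  ←P1

BFS fail/out derivation:
  fail(1) 'a': from fail(0)=0 chase 'a': 0 ⇒ 0;  out=∅∪out(0)=∅
  fail(7) 'b': from fail(0)=0 chase 'b': 0 ⇒ 0;  out=∅∪out(0)=∅
  fail(2) 'ab': from fail(1)=0 chase 'b': 0 ⇒ 7;  out=∅∪out(7)=∅
  fail(8) 'ba': from fail(7)=0 chase 'a': 0 ⇒ 1;  out=∅∪out(1)=∅
  fail(3) 'abb': from fail(2)=7 chase 'b': 7→0 ⇒ 7;  out=∅∪out(7)=∅
  fail(9) 'bac': from fail(8)=1 chase 'c': 1→0 ⇒ 0;  out=∅∪out(0)=∅
  fail(4) 'abba': from fail(3)=7 chase 'a': 7 ⇒ 8;  out=∅∪out(8)=∅
  fail(10) 'bacb': from fail(9)=0 chase 'b': 0 ⇒ 7;  out=∅∪out(7)=∅
  fail(5) 'abbac': from fail(4)=8 chase 'c': 8 ⇒ 9;  out=∅∪out(9)=∅
  fail(11) 'bacbb': from fail(10)=7 chase 'b': 7→0 ⇒ 7;  out={1}∪out(7)={1}
  fail(6) 'abbacc': from fail(5)=9 chase 'c': 9→0 ⇒ 0;  out={0}∪out(0)={0}

Text stream:
pos 0 'c': at 0
pos 1 'b': at 7
pos 2 'c': at 0 (fail-walked)
pos 3 'a': at 1
pos 4 'b': at 2
pos 5 'b': at 3
pos 6 'a': at 4
pos 7 'c': at 5
pos 8 'c': at 6  ** P0@[3:8]
pos 9 'a': at 1 (fail-walked)
pos 10 'b': at 2
pos 11 'b': at 3
pos 12 'a': at 4
pos 13 'c': at 5
pos 14 'c': at 6  ** P0@[9:14]
pos 15 'a': at 1 (fail-walked)
pos 16 'b': at 2
pos 17 'a': at 8 (fail-walked)
pos 18 'c': at 9
pos 19 'b': at 10
pos 20 'b': at 11  ** P1@[16:20]
pos 21 'a': at 8 (fail-walked)
pos 22 'a': at 1 (fail-walked)
pos 23 'b': at 2
pos 24 'a': at 8 (fail-walked)
pos 25 'c': at 9
pos 26 'c': at 0 (fail-walked)
pos 27 'a': at 1
pos 28 'b': at 2
pos 29 'a': at 8 (fail-walked)
pos 30 'c': at 9
pos 31 'b': at 10
pos 32 'b': at 11  ** P1@[28:32]
pos 33 'a': at 8 (fail-walked)
pos 34 'b': at 2 (fail-walked)
pos 35 'a': at 8 (fail-walked)

Result: [[8,0],[14,0],[20,1],[32,1]]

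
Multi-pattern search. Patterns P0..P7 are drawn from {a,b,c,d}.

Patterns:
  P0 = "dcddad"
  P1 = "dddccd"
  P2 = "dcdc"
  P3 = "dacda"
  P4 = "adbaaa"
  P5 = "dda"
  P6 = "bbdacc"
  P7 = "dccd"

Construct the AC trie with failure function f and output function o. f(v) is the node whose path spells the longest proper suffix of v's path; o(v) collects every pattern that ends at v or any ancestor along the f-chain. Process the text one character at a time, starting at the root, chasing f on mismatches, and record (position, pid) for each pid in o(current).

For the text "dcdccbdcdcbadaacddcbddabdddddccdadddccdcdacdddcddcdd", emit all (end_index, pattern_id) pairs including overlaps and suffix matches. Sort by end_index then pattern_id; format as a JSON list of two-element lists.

Construct AC machine:
Trie (insert patterns):
  n0 'ε': a→17 b→24 d→1
  n1 'd': a→13 c→2 d→7
  n2 'dc': c→30 d→3
  n3 'dcd': c→12 d→4
  n4 'dcdd': a→5
  n5 'dcdda': d→6
  n6 'dcddad': ·  [P0 ends]
  n7 'dd': a→23 d→8
  n8 'ddd': c→9
  n9 'dddc': c→10
  n10 'dddcc': d→11
  n11 'dddccd': ·  [P1 ends]
  n12 'dcdc': ·  [P2 ends]
  n13 'da': c→14
  n14 'dac': d→15
  n15 'dacd': a→16
  n16 'dacda': ·  [P3 ends]
  n17 'a': d→18
  n18 'ad': b→19
  n19 'adb': a→20
  n20 'adba': a→21
  n21 'adbaa': a→22
  n22 'adbaaa': ·  [P4 ends]
  n23 'dda': ·  [P5 ends]
  n24 'b': b→25
  n25 'bb': d→26
  n26 'bbd': a→27
  n27 'bbda': c→28
  n28 'bbdac': c→29
  n29 'bbdacc': ·  [P6 ends]
  n30 'dcc': d→31
  n31 'dccd': ·  [P7 ends]

Failure links (BFS by depth):
  n1('d'): parent n0 fail=0; on 'd' 0 → fail=0;  out ∅∪∅=∅
  n17('a'): parent n0 fail=0; on 'a' 0 → fail=0;  out ∅∪∅=∅
  n24('b'): parent n0 fail=0; on 'b' 0 → fail=0;  out ∅∪∅=∅
  n2('dc'): parent n1 fail=0; on 'c' 0 → fail=0;  out ∅∪∅=∅
  n7('dd'): parent n1 fail=0; on 'd' 0 → fail=1;  out ∅∪∅=∅
  n13('da'): parent n1 fail=0; on 'a' 0 → fail=17;  out ∅∪∅=∅
  n18('ad'): parent n17 fail=0; on 'd' 0 → fail=1;  out ∅∪∅=∅
  n25('bb'): parent n24 fail=0; on 'b' 0 → fail=24;  out ∅∪∅=∅
  n3('dcd'): parent n2 fail=0; on 'd' 0 → fail=1;  out ∅∪∅=∅
  n8('ddd'): parent n7 fail=1; on 'd' 1 → fail=7;  out ∅∪∅=∅
  n14('dac'): parent n13 fail=17; on 'c' 17→0 → fail=0;  out ∅∪∅=∅
  n19('adb'): parent n18 fail=1; on 'b' 1→0 → fail=24;  out ∅∪∅=∅
  n23('dda'): parent n7 fail=1; on 'a' 1 → fail=13;  out {5}∪∅={5}
  n26('bbd'): parent n25 fail=24; on 'd' 24→0 → fail=1;  out ∅∪∅=∅
  n30('dcc'): parent n2 fail=0; on 'c' 0 → fail=0;  out ∅∪∅=∅
  n4('dcdd'): parent n3 fail=1; on 'd' 1 → fail=7;  out ∅∪∅=∅
  n9('dddc'): parent n8 fail=7; on 'c' 7→1 → fail=2;  out ∅∪∅=∅
  n12('dcdc'): parent n3 fail=1; on 'c' 1 → fail=2;  out {2}∪∅={2}
  n15('dacd'): parent n14 fail=0; on 'd' 0 → fail=1;  out ∅∪∅=∅
  n20('adba'): parent n19 fail=24; on 'a' 24→0 → fail=17;  out ∅∪∅=∅
  n27('bbda'): parent n26 fail=1; on 'a' 1 → fail=13;  out ∅∪∅=∅
  n31('dccd'): parent n30 fail=0; on 'd' 0 → fail=1;  out {7}∪∅={7}
  n5('dcdda'): parent n4 fail=7; on 'a' 7 → fail=23;  out ∅∪{5}={5}
  n10('dddcc'): parent n9 fail=2; on 'c' 2 → fail=30;  out ∅∪∅=∅
  n16('dacda'): parent n15 fail=1; on 'a' 1 → fail=13;  out {3}∪∅={3}
  n21('adbaa'): parent n20 fail=17; on 'a' 17→0 → fail=17;  out ∅∪∅=∅
  n28('bbdac'): parent n27 fail=13; on 'c' 13 → fail=14;  out ∅∪∅=∅
  n6('dcddad'): parent n5 fail=23; on 'd' 23→13→17 → fail=18;  out {0}∪∅={0}
  n11('dddccd'): parent n10 fail=30; on 'd' 30 → fail=31;  out {1}∪{7}={1,7}
  n22('adbaaa'): parent n21 fail=17; on 'a' 17→0 → fail=17;  out {4}∪∅={4}
  n29('bbdacc'): parent n28 fail=14; on 'c' 14→0 → fail=0;  out {6}∪∅={6}

Scan:
[0] read 'd'  n0⇒n1
[1] read 'c'  n1⇒n2
[2] read 'd'  n2⇒n3
[3] read 'c'  n3⇒n12  → match P2@[0:3]
[4] read 'c'  n12⇒n30 ·f
[5] read 'b'  n30⇒n24 ·f
[6] read 'd'  n24⇒n1 ·f
[7] read 'c'  n1⇒n2
[8] read 'd'  n2⇒n3
[9] read 'c'  n3⇒n12  → match P2@[6:9]
[10] read 'b'  n12⇒n24 ·f
[11] read 'a'  n24⇒n17 ·f
[12] read 'd'  n17⇒n18
[13] read 'a'  n18⇒n13 ·f
[14] read 'a'  n13⇒n17 ·f
[15] read 'c'  n17⇒n0 ·f
[16] read 'd'  n0⇒n1
[17] read 'd'  n1⇒n7
[18] read 'c'  n7⇒n2 ·f
[19] read 'b'  n2⇒n24 ·f
[20] read 'd'  n24⇒n1 ·f
[21] read 'd'  n1⇒n7
[22] read 'a'  n7⇒n23  → match P5@[20:22]
[23] read 'b'  n23⇒n24 ·f
[24] read 'd'  n24⇒n1 ·f
[25] read 'd'  n1⇒n7
[26] read 'd'  n7⇒n8
[27] read 'd'  n8⇒n8 ·f
[28] read 'd'  n8⇒n8 ·f
[29] read 'c'  n8⇒n9
[30] read 'c'  n9⇒n10
[31] read 'd'  n10⇒n11  → match P1@[26:31],P7@[28:31]
[32] read 'a'  n11⇒n13 ·f
[33] read 'd'  n13⇒n18 ·f
[34] read 'd'  n18⇒n7 ·f
[35] read 'd'  n7⇒n8
[36] read 'c'  n8⇒n9
[37] read 'c'  n9⇒n10
[38] read 'd'  n10⇒n11  → match P1@[33:38],P7@[35:38]
[39] read 'c'  n11⇒n2 ·f
[40] read 'd'  n2⇒n3
[41] read 'a'  n3⇒n13 ·f
[42] read 'c'  n13⇒n14
[43] read 'd'  n14⇒n15
[44] read 'd'  n15⇒n7 ·f
[45] read 'd'  n7⇒n8
[46] read 'c'  n8⇒n9
[47] read 'd'  n9⇒n3 ·f
[48] read 'd'  n3⇒n4
[49] read 'c'  n4⇒n2 ·f
[50] read 'd'  n2⇒n3
[51] read 'd'  n3⇒n4

Matches: [[3,2],[9,2],[22,5],[31,1],[31,7],[38,1],[38,7]]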